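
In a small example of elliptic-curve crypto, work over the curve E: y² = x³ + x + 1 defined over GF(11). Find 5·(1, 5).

Write Q = (1, 5).
Double-and-add on 5 = (101)₂. Start with Q = (1, 5) for the leading 1-bit.
double: tangent at (1, 5): λ = (3·1² + 1)/(2·5) ≡ 4/10. 10⁻¹ ≡ 10 (mod 11), so λ ≡ 4·10 ≡ 7.
  x = λ² - 1 - 1 = 49 - 2 ≡ 3; y = λ·(1 - 3) - 5 ≡ 3. → (3, 3)
double: tangent at (3, 3): λ = (3·3² + 1)/(2·3) ≡ 6/6. 6⁻¹ ≡ 2 (mod 11) since 6·2 = 12 ≡ 1, so λ ≡ 6·2 ≡ 1.
  x = λ² - 3 - 3 = 1 - 6 ≡ 6; y = λ·(3 - 6) - 3 ≡ 5. → (6, 5)
add Q: (6, 5) + (1, 5). λ = (5 - 5)/(1 - 6) ≡ 0/6 mod 11. 6⁻¹ ≡ 2 (mod 11), so λ ≡ 0.
  x = λ² - 6 - 1 = 0 - 7 ≡ 4; y = λ·(6 - 4) - 5 ≡ 6. → (4, 6)

(4, 6)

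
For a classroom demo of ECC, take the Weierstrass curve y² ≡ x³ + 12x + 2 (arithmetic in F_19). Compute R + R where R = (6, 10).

tangent at (6, 10): λ = (3·6² + 12)/(2·10) ≡ 6/1. 1⁻¹ ≡ 1 (mod 19) since 1·1 = 1 ≡ 1, so λ ≡ 6·1 ≡ 6.
  x = λ² - 6 - 6 = 36 - 12 ≡ 5; y = λ·(6 - 5) - 10 ≡ 15. → (5, 15)

(5, 15)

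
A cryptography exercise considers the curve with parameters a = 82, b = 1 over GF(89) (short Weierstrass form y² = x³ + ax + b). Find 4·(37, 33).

Write G = (37, 33).
Double-and-add on 4 = (100)₂. Start with G = (37, 33) for the leading 1-bit.
double: tangent at (37, 33): λ = (3·37² + 82)/(2·33) ≡ 6/66. 66⁻¹ ≡ 58 (mod 89), so λ ≡ 6·58 ≡ 81.
  x = λ² - 37 - 37 = 6561 - 74 ≡ 79; y = λ·(37 - 79) - 33 ≡ 36. → (79, 36)
double: tangent at (79, 36): λ = (3·79² + 82)/(2·36) ≡ 26/72. 72⁻¹ ≡ 68 (mod 89), so λ ≡ 26·68 ≡ 77.
  x = λ² - 79 - 79 = 5929 - 158 ≡ 75; y = λ·(79 - 75) - 36 ≡ 5. → (75, 5)

(75, 5)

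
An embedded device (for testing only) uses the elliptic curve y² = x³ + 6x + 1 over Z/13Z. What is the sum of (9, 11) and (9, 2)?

O

The two points share x = 9 and their y-coordinates satisfy 11 + 2 ≡ 0 (mod 13), so they are inverses. Their sum is O.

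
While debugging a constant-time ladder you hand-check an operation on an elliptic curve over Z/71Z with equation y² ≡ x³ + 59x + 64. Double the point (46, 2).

(37, 54)

tangent at (46, 2): λ = (3·46² + 59)/(2·2) ≡ 17/4. 4⁻¹ ≡ 18 (mod 71), so λ ≡ 17·18 ≡ 22.
  x = λ² - 46 - 46 = 484 - 92 ≡ 37; y = λ·(46 - 37) - 2 ≡ 54. → (37, 54)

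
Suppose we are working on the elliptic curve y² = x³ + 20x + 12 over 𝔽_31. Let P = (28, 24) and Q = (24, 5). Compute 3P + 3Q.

First 3P:
Repeated addition: build up to 3P.
2P: tangent at (28, 24): λ = (3·28² + 20)/(2·24) ≡ 16/17. 17⁻¹ ≡ 11 (mod 31), so λ ≡ 16·11 ≡ 21.
  x = λ² - 28 - 28 = 441 - 56 ≡ 13; y = λ·(28 - 13) - 24 ≡ 12. → (13, 12)
3P: (13, 12) + (28, 24). λ = (24 - 12)/(28 - 13) ≡ 12/15 mod 31. 15⁻¹ ≡ 29 (mod 31) since 15·29 = 435 ≡ 1, so λ ≡ 7.
  x = λ² - 13 - 28 = 49 - 41 ≡ 8; y = λ·(13 - 8) - 12 ≡ 23. → (8, 23)
3P = (8, 23).
Next 3Q:
Repeated addition: build up to 3Q.
2Q: tangent at (24, 5): λ = (3·24² + 20)/(2·5) ≡ 12/10. 10⁻¹ ≡ 28 (mod 31), so λ ≡ 12·28 ≡ 26.
  x = λ² - 24 - 24 = 676 - 48 ≡ 8; y = λ·(24 - 8) - 5 ≡ 8. → (8, 8)
3Q: (8, 8) + (24, 5). λ = (5 - 8)/(24 - 8) ≡ 28/16 mod 31. 16⁻¹ ≡ 2 (mod 31), so λ ≡ 25.
  x = λ² - 8 - 24 = 625 - 32 ≡ 4; y = λ·(8 - 4) - 8 ≡ 30. → (4, 30)
3Q = (4, 30).
Finally 3P + 3Q:
(8, 23) + (4, 30). λ = (30 - 23)/(4 - 8) ≡ 7/27 mod 31. 27⁻¹ ≡ 23 (mod 31), so λ ≡ 6.
  x = λ² - 8 - 4 = 36 - 12 ≡ 24; y = λ·(8 - 24) - 23 ≡ 5. → (24, 5)

(24, 5)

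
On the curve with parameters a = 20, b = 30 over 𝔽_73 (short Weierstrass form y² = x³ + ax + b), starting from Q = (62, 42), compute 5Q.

(70, 4)

Repeated addition: build up to 5Q.
2Q: tangent at (62, 42): λ = (3·62² + 20)/(2·42) ≡ 18/11. 11⁻¹ ≡ 20 (mod 73) since 11·20 = 220 ≡ 1, so λ ≡ 18·20 ≡ 68.
  x = λ² - 62 - 62 = 4624 - 124 ≡ 47; y = λ·(62 - 47) - 42 ≡ 29. → (47, 29)
3Q: (47, 29) + (62, 42). λ = (42 - 29)/(62 - 47) ≡ 13/15 mod 73. 15⁻¹ ≡ 39 (mod 73), so λ ≡ 69.
  x = λ² - 47 - 62 = 4761 - 109 ≡ 53; y = λ·(47 - 53) - 29 ≡ 68. → (53, 68)
4Q: (53, 68) + (62, 42). λ = (42 - 68)/(62 - 53) ≡ 47/9 mod 73. 9⁻¹ ≡ 65 (mod 73), so λ ≡ 62.
  x = λ² - 53 - 62 = 3844 - 115 ≡ 6; y = λ·(53 - 6) - 68 ≡ 72. → (6, 72)
5Q: (6, 72) + (62, 42). λ = (42 - 72)/(62 - 6) ≡ 43/56 mod 73. 56⁻¹ ≡ 30 (mod 73), so λ ≡ 49.
  x = λ² - 6 - 62 = 2401 - 68 ≡ 70; y = λ·(6 - 70) - 72 ≡ 4. → (70, 4)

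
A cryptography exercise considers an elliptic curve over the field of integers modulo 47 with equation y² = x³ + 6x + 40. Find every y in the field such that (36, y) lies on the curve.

10, 37

x³ + 6x + 40 = 46912 ≡ 6 (mod 47).
Square roots of 6 mod 47: 10 and 37 (since 10² = 100 ≡ 6).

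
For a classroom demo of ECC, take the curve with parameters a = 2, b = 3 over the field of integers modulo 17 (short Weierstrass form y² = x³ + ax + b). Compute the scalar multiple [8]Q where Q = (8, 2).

Repeated addition: build up to 8Q.
2Q: tangent at (8, 2): λ = (3·8² + 2)/(2·2) ≡ 7/4. 4⁻¹ ≡ 13 (mod 17), so λ ≡ 7·13 ≡ 6.
  x = λ² - 8 - 8 = 36 - 16 ≡ 3; y = λ·(8 - 3) - 2 ≡ 11. → (3, 11)
3Q: (3, 11) + (8, 2). λ = (2 - 11)/(8 - 3) ≡ 8/5 mod 17. 5⁻¹ ≡ 7 (mod 17) since 5·7 = 35 ≡ 1, so λ ≡ 5.
  x = λ² - 3 - 8 = 25 - 11 ≡ 14; y = λ·(3 - 14) - 11 ≡ 2. → (14, 2)
4Q: (14, 2) + (8, 2). λ = (2 - 2)/(8 - 14) ≡ 0/11 mod 17. 11⁻¹ ≡ 14 (mod 17), so λ ≡ 0.
  x = λ² - 14 - 8 = 0 - 22 ≡ 12; y = λ·(14 - 12) - 2 ≡ 15. → (12, 15)
5Q: (12, 15) + (8, 2). λ = (2 - 15)/(8 - 12) ≡ 4/13 mod 17. 13⁻¹ ≡ 4 (mod 17) since 13·4 = 52 ≡ 1, so λ ≡ 16.
  x = λ² - 12 - 8 = 256 - 20 ≡ 15; y = λ·(12 - 15) - 15 ≡ 5. → (15, 5)
6Q: (15, 5) + (8, 2). λ = (2 - 5)/(8 - 15) ≡ 14/10 mod 17. 10⁻¹ ≡ 12 (mod 17), so λ ≡ 15.
  x = λ² - 15 - 8 = 225 - 23 ≡ 15; y = λ·(15 - 15) - 5 ≡ 12. → (15, 12)
7Q: (15, 12) + (8, 2). λ = (2 - 12)/(8 - 15) ≡ 7/10 mod 17. 10⁻¹ ≡ 12 (mod 17) since 10·12 = 120 ≡ 1, so λ ≡ 16.
  x = λ² - 15 - 8 = 256 - 23 ≡ 12; y = λ·(15 - 12) - 12 ≡ 2. → (12, 2)
8Q: (12, 2) + (8, 2). λ = (2 - 2)/(8 - 12) ≡ 0/13 mod 17. 13⁻¹ ≡ 4 (mod 17), so λ ≡ 0.
  x = λ² - 12 - 8 = 0 - 20 ≡ 14; y = λ·(12 - 14) - 2 ≡ 15. → (14, 15)

(14, 15)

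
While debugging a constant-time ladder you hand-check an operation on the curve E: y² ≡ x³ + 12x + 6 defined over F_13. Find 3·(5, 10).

Write P = (5, 10).
Repeated addition: build up to 3P.
2P: tangent at (5, 10): λ = (3·5² + 12)/(2·10) ≡ 9/7. 7⁻¹ ≡ 2 (mod 13), so λ ≡ 9·2 ≡ 5.
  x = λ² - 5 - 5 = 25 - 10 ≡ 2; y = λ·(5 - 2) - 10 ≡ 5. → (2, 5)
3P: (2, 5) + (5, 10). λ = (10 - 5)/(5 - 2) ≡ 5/3 mod 13. 3⁻¹ ≡ 9 (mod 13), so λ ≡ 6.
  x = λ² - 2 - 5 = 36 - 7 ≡ 3; y = λ·(2 - 3) - 5 ≡ 2. → (3, 2)

(3, 2)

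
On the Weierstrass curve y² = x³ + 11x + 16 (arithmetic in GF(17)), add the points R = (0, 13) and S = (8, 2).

(0, 13) + (8, 2). λ = (2 - 13)/(8 - 0) ≡ 6/8 mod 17. 8⁻¹ ≡ 15 (mod 17), so λ ≡ 5.
  x = λ² - 0 - 8 = 25 - 8 ≡ 0; y = λ·(0 - 0) - 13 ≡ 4. → (0, 4)

(0, 4)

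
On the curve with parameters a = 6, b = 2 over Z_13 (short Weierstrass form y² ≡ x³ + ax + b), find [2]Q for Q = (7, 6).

tangent at (7, 6): λ = (3·7² + 6)/(2·6) ≡ 10/12. 12⁻¹ ≡ 12 (mod 13), so λ ≡ 10·12 ≡ 3.
  x = λ² - 7 - 7 = 9 - 14 ≡ 8; y = λ·(7 - 8) - 6 ≡ 4. → (8, 4)

(8, 4)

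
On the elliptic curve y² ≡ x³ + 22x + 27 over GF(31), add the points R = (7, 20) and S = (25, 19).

(7, 20) + (25, 19). λ = (19 - 20)/(25 - 7) ≡ 30/18 mod 31. 18⁻¹ ≡ 19 (mod 31) since 18·19 = 342 ≡ 1, so λ ≡ 12.
  x = λ² - 7 - 25 = 144 - 32 ≡ 19; y = λ·(7 - 19) - 20 ≡ 22. → (19, 22)

(19, 22)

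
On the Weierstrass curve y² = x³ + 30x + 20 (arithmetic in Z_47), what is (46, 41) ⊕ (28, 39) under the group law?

(38, 33)

(46, 41) + (28, 39). λ = (39 - 41)/(28 - 46) ≡ 45/29 mod 47. 29⁻¹ ≡ 13 (mod 47) since 29·13 = 377 ≡ 1, so λ ≡ 21.
  x = λ² - 46 - 28 = 441 - 74 ≡ 38; y = λ·(46 - 38) - 41 ≡ 33. → (38, 33)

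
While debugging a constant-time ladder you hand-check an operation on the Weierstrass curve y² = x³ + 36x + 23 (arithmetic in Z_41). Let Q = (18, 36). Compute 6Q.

Repeated addition: build up to 6Q.
2Q: tangent at (18, 36): λ = (3·18² + 36)/(2·36) ≡ 24/31. 31⁻¹ ≡ 4 (mod 41), so λ ≡ 24·4 ≡ 14.
  x = λ² - 18 - 18 = 196 - 36 ≡ 37; y = λ·(18 - 37) - 36 ≡ 26. → (37, 26)
3Q: (37, 26) + (18, 36). λ = (36 - 26)/(18 - 37) ≡ 10/22 mod 41. 22⁻¹ ≡ 28 (mod 41), so λ ≡ 34.
  x = λ² - 37 - 18 = 1156 - 55 ≡ 35; y = λ·(37 - 35) - 26 ≡ 1. → (35, 1)
4Q: (35, 1) + (18, 36). λ = (36 - 1)/(18 - 35) ≡ 35/24 mod 41. 24⁻¹ ≡ 12 (mod 41), so λ ≡ 10.
  x = λ² - 35 - 18 = 100 - 53 ≡ 6; y = λ·(35 - 6) - 1 ≡ 2. → (6, 2)
5Q: (6, 2) + (18, 36). λ = (36 - 2)/(18 - 6) ≡ 34/12 mod 41. 12⁻¹ ≡ 24 (mod 41), so λ ≡ 37.
  x = λ² - 6 - 18 = 1369 - 24 ≡ 33; y = λ·(6 - 33) - 2 ≡ 24. → (33, 24)
6Q: (33, 24) + (18, 36). λ = (36 - 24)/(18 - 33) ≡ 12/26 mod 41. 26⁻¹ ≡ 30 (mod 41), so λ ≡ 32.
  x = λ² - 33 - 18 = 1024 - 51 ≡ 30; y = λ·(33 - 30) - 24 ≡ 31. → (30, 31)

(30, 31)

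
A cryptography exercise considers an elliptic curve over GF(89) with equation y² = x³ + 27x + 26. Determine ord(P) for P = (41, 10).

4

2P: tangent at (41, 10): λ = (3·41² + 27)/(2·10) ≡ 86/20. 20⁻¹ ≡ 49 (mod 89) since 20·49 = 980 ≡ 1, so λ ≡ 86·49 ≡ 31.
  x = λ² - 41 - 41 = 961 - 82 ≡ 78; y = λ·(41 - 78) - 10 ≡ 0. → (78, 0)
3P: (78, 0) + (41, 10). λ = (10 - 0)/(41 - 78) ≡ 10/52 mod 89. 52⁻¹ ≡ 12 (mod 89) since 52·12 = 624 ≡ 1, so λ ≡ 31.
  x = λ² - 78 - 41 = 961 - 119 ≡ 41; y = λ·(78 - 41) - 0 ≡ 79. → (41, 79)
4P: (41, 79) + (41, 10): same x and y₁ ≡ -y₂, so the sum is the point at infinity.
4P = the point at infinity, so the order is 4.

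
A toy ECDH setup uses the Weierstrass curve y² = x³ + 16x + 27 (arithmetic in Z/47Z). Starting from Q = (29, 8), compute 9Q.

(35, 38)

Double-and-add on 9 = (1001)₂. Start with Q = (29, 8) for the leading 1-bit.
double: tangent at (29, 8): λ = (3·29² + 16)/(2·8) ≡ 1/16. 16⁻¹ ≡ 3 (mod 47), so λ ≡ 1·3 ≡ 3.
  x = λ² - 29 - 29 = 9 - 58 ≡ 45; y = λ·(29 - 45) - 8 ≡ 38. → (45, 38)
double: tangent at (45, 38): λ = (3·45² + 16)/(2·38) ≡ 28/29. 29⁻¹ ≡ 13 (mod 47), so λ ≡ 28·13 ≡ 35.
  x = λ² - 45 - 45 = 1225 - 90 ≡ 7; y = λ·(45 - 7) - 38 ≡ 23. → (7, 23)
double: tangent at (7, 23): λ = (3·7² + 16)/(2·23) ≡ 22/46. 46⁻¹ ≡ 46 (mod 47) since 46·46 = 2116 ≡ 1, so λ ≡ 22·46 ≡ 25.
  x = λ² - 7 - 7 = 625 - 14 ≡ 0; y = λ·(7 - 0) - 23 ≡ 11. → (0, 11)
add Q: (0, 11) + (29, 8). λ = (8 - 11)/(29 - 0) ≡ 44/29 mod 47. 29⁻¹ ≡ 13 (mod 47) since 29·13 = 377 ≡ 1, so λ ≡ 8.
  x = λ² - 0 - 29 = 64 - 29 ≡ 35; y = λ·(0 - 35) - 11 ≡ 38. → (35, 38)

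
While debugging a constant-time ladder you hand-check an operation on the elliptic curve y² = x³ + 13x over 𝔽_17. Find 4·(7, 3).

O

Write G = (7, 3).
Double-and-add on 4 = (100)₂. Start with G = (7, 3) for the leading 1-bit.
double: tangent at (7, 3): λ = (3·7² + 13)/(2·3) ≡ 7/6. 6⁻¹ ≡ 3 (mod 17), so λ ≡ 7·3 ≡ 4.
  x = λ² - 7 - 7 = 16 - 14 ≡ 2; y = λ·(7 - 2) - 3 ≡ 0. → (2, 0)
double: (2, 0) + (2, 0): same x and y₁ ≡ -y₂, so the sum is the point at infinity.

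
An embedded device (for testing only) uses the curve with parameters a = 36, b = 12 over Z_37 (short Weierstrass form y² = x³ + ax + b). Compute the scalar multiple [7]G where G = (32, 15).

Repeated addition: build up to 7G.
2G: tangent at (32, 15): λ = (3·32² + 36)/(2·15) ≡ 0/30. 30⁻¹ ≡ 21 (mod 37) since 30·21 = 630 ≡ 1, so λ ≡ 0·21 ≡ 0.
  x = λ² - 32 - 32 = 0 - 64 ≡ 10; y = λ·(32 - 10) - 15 ≡ 22. → (10, 22)
3G: (10, 22) + (32, 15). λ = (15 - 22)/(32 - 10) ≡ 30/22 mod 37. 22⁻¹ ≡ 32 (mod 37), so λ ≡ 35.
  x = λ² - 10 - 32 = 1225 - 42 ≡ 36; y = λ·(10 - 36) - 22 ≡ 30. → (36, 30)
4G: (36, 30) + (32, 15). λ = (15 - 30)/(32 - 36) ≡ 22/33 mod 37. 33⁻¹ ≡ 9 (mod 37), so λ ≡ 13.
  x = λ² - 36 - 32 = 169 - 68 ≡ 27; y = λ·(36 - 27) - 30 ≡ 13. → (27, 13)
5G: (27, 13) + (32, 15). λ = (15 - 13)/(32 - 27) ≡ 2/5 mod 37. 5⁻¹ ≡ 15 (mod 37), so λ ≡ 30.
  x = λ² - 27 - 32 = 900 - 59 ≡ 27; y = λ·(27 - 27) - 13 ≡ 24. → (27, 24)
6G: (27, 24) + (32, 15). λ = (15 - 24)/(32 - 27) ≡ 28/5 mod 37. 5⁻¹ ≡ 15 (mod 37) since 5·15 = 75 ≡ 1, so λ ≡ 13.
  x = λ² - 27 - 32 = 169 - 59 ≡ 36; y = λ·(27 - 36) - 24 ≡ 7. → (36, 7)
7G: (36, 7) + (32, 15). λ = (15 - 7)/(32 - 36) ≡ 8/33 mod 37. 33⁻¹ ≡ 9 (mod 37) since 33·9 = 297 ≡ 1, so λ ≡ 35.
  x = λ² - 36 - 32 = 1225 - 68 ≡ 10; y = λ·(36 - 10) - 7 ≡ 15. → (10, 15)

(10, 15)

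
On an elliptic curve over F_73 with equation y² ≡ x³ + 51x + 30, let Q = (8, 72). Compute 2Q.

(55, 54)

tangent at (8, 72): λ = (3·8² + 51)/(2·72) ≡ 24/71. 71⁻¹ ≡ 36 (mod 73), so λ ≡ 24·36 ≡ 61.
  x = λ² - 8 - 8 = 3721 - 16 ≡ 55; y = λ·(8 - 55) - 72 ≡ 54. → (55, 54)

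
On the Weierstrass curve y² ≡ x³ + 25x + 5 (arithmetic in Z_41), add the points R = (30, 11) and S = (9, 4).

(34, 15)

(30, 11) + (9, 4). λ = (4 - 11)/(9 - 30) ≡ 34/20 mod 41. 20⁻¹ ≡ 39 (mod 41) since 20·39 = 780 ≡ 1, so λ ≡ 14.
  x = λ² - 30 - 9 = 196 - 39 ≡ 34; y = λ·(30 - 34) - 11 ≡ 15. → (34, 15)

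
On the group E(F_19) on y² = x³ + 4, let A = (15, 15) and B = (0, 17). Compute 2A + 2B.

First 2A:
Repeated addition: build up to 2A.
2A: tangent at (15, 15): λ = (3·15² + 0)/(2·15) ≡ 10/11. 11⁻¹ ≡ 7 (mod 19), so λ ≡ 10·7 ≡ 13.
  x = λ² - 15 - 15 = 169 - 30 ≡ 6; y = λ·(15 - 6) - 15 ≡ 7. → (6, 7)
2A = (6, 7).
Next 2B:
Repeated addition: build up to 2B.
2B: tangent at (0, 17): λ = (3·0² + 0)/(2·17) ≡ 0/15. 15⁻¹ ≡ 14 (mod 19), so λ ≡ 0·14 ≡ 0.
  x = λ² - 0 - 0 = 0 - 0 ≡ 0; y = λ·(0 - 0) - 17 ≡ 2. → (0, 2)
2B = (0, 2).
Finally 2A + 2B:
(6, 7) + (0, 2). λ = (2 - 7)/(0 - 6) ≡ 14/13 mod 19. 13⁻¹ ≡ 3 (mod 19), so λ ≡ 4.
  x = λ² - 6 - 0 = 16 - 6 ≡ 10; y = λ·(6 - 10) - 7 ≡ 15. → (10, 15)

(10, 15)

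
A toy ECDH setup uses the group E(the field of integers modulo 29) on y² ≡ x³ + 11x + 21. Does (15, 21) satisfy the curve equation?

no

y² = 21² ≡ 6; x³ + 11x + 21 = 3561 ≡ 23 (mod 29). 6 ≠ 23.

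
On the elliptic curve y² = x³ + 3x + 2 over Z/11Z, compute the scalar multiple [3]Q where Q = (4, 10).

Repeated addition: build up to 3Q.
2Q: tangent at (4, 10): λ = (3·4² + 3)/(2·10) ≡ 7/9. 9⁻¹ ≡ 5 (mod 11) since 9·5 = 45 ≡ 1, so λ ≡ 7·5 ≡ 2.
  x = λ² - 4 - 4 = 4 - 8 ≡ 7; y = λ·(4 - 7) - 10 ≡ 6. → (7, 6)
3Q: (7, 6) + (4, 10). λ = (10 - 6)/(4 - 7) ≡ 4/8 mod 11. 8⁻¹ ≡ 7 (mod 11) since 8·7 = 56 ≡ 1, so λ ≡ 6.
  x = λ² - 7 - 4 = 36 - 11 ≡ 3; y = λ·(7 - 3) - 6 ≡ 7. → (3, 7)

(3, 7)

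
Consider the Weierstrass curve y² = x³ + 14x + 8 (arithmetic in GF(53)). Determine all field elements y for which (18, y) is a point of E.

none

x³ + 14x + 8 = 6092 ≡ 50 (mod 53).
50 is a non-residue mod 53; no y exists.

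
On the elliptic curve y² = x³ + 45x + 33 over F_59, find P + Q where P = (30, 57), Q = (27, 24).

(5, 41)

(30, 57) + (27, 24). λ = (24 - 57)/(27 - 30) ≡ 26/56 mod 59. 56⁻¹ ≡ 39 (mod 59) since 56·39 = 2184 ≡ 1, so λ ≡ 11.
  x = λ² - 30 - 27 = 121 - 57 ≡ 5; y = λ·(30 - 5) - 57 ≡ 41. → (5, 41)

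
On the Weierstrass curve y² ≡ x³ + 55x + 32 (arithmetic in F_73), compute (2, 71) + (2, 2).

The two points share x = 2 and their y-coordinates satisfy 71 + 2 ≡ 0 (mod 73), so they are inverses. Their sum is O.

O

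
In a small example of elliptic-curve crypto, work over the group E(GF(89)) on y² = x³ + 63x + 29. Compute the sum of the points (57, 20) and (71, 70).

(1, 2)

(57, 20) + (71, 70). λ = (70 - 20)/(71 - 57) ≡ 50/14 mod 89. 14⁻¹ ≡ 70 (mod 89), so λ ≡ 29.
  x = λ² - 57 - 71 = 841 - 128 ≡ 1; y = λ·(57 - 1) - 20 ≡ 2. → (1, 2)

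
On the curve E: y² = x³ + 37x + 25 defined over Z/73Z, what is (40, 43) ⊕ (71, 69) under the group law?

(67, 5)

(40, 43) + (71, 69). λ = (69 - 43)/(71 - 40) ≡ 26/31 mod 73. 31⁻¹ ≡ 33 (mod 73), so λ ≡ 55.
  x = λ² - 40 - 71 = 3025 - 111 ≡ 67; y = λ·(40 - 67) - 43 ≡ 5. → (67, 5)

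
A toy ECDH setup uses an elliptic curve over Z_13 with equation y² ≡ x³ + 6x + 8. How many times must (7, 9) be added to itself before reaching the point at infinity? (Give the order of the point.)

6

2P: tangent at (7, 9): λ = (3·7² + 6)/(2·9) ≡ 10/5. 5⁻¹ ≡ 8 (mod 13) since 5·8 = 40 ≡ 1, so λ ≡ 10·8 ≡ 2.
  x = λ² - 7 - 7 = 4 - 14 ≡ 3; y = λ·(7 - 3) - 9 ≡ 12. → (3, 12)
3P: (3, 12) + (7, 9). λ = (9 - 12)/(7 - 3) ≡ 10/4 mod 13. 4⁻¹ ≡ 10 (mod 13) since 4·10 = 40 ≡ 1, so λ ≡ 9.
  x = λ² - 3 - 7 = 81 - 10 ≡ 6; y = λ·(3 - 6) - 12 ≡ 0. → (6, 0)
4P: (6, 0) + (7, 9). λ = (9 - 0)/(7 - 6) ≡ 9/1 mod 13. 1⁻¹ ≡ 1 (mod 13), so λ ≡ 9.
  x = λ² - 6 - 7 = 81 - 13 ≡ 3; y = λ·(6 - 3) - 0 ≡ 1. → (3, 1)
5P: (3, 1) + (7, 9). λ = (9 - 1)/(7 - 3) ≡ 8/4 mod 13. 4⁻¹ ≡ 10 (mod 13) since 4·10 = 40 ≡ 1, so λ ≡ 2.
  x = λ² - 3 - 7 = 4 - 10 ≡ 7; y = λ·(3 - 7) - 1 ≡ 4. → (7, 4)
6P: (7, 4) + (7, 9): same x and y₁ ≡ -y₂, so the sum is the point at infinity.
6P = the point at infinity, so the order is 6.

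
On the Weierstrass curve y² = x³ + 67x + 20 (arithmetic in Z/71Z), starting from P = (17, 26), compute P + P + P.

(43, 41)

Repeated addition: build up to 3P.
2P: tangent at (17, 26): λ = (3·17² + 67)/(2·26) ≡ 11/52. 52⁻¹ ≡ 56 (mod 71) since 52·56 = 2912 ≡ 1, so λ ≡ 11·56 ≡ 48.
  x = λ² - 17 - 17 = 2304 - 34 ≡ 69; y = λ·(17 - 69) - 26 ≡ 34. → (69, 34)
3P: (69, 34) + (17, 26). λ = (26 - 34)/(17 - 69) ≡ 63/19 mod 71. 19⁻¹ ≡ 15 (mod 71), so λ ≡ 22.
  x = λ² - 69 - 17 = 484 - 86 ≡ 43; y = λ·(69 - 43) - 34 ≡ 41. → (43, 41)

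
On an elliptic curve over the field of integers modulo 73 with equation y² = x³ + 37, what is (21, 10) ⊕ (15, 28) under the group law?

(21, 10) + (15, 28). λ = (28 - 10)/(15 - 21) ≡ 18/67 mod 73. 67⁻¹ ≡ 12 (mod 73) since 67·12 = 804 ≡ 1, so λ ≡ 70.
  x = λ² - 21 - 15 = 4900 - 36 ≡ 46; y = λ·(21 - 46) - 10 ≡ 65. → (46, 65)

(46, 65)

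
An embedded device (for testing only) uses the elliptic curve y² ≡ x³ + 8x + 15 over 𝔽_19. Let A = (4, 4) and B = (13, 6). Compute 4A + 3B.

(18, 5)

First 4A:
Repeated addition: build up to 4A.
2A: tangent at (4, 4): λ = (3·4² + 8)/(2·4) ≡ 18/8. 8⁻¹ ≡ 12 (mod 19) since 8·12 = 96 ≡ 1, so λ ≡ 18·12 ≡ 7.
  x = λ² - 4 - 4 = 49 - 8 ≡ 3; y = λ·(4 - 3) - 4 ≡ 3. → (3, 3)
3A: (3, 3) + (4, 4). λ = (4 - 3)/(4 - 3) ≡ 1/1 mod 19. 1⁻¹ ≡ 1 (mod 19) since 1·1 = 1 ≡ 1, so λ ≡ 1.
  x = λ² - 3 - 4 = 1 - 7 ≡ 13; y = λ·(3 - 13) - 3 ≡ 6. → (13, 6)
4A: (13, 6) + (4, 4). λ = (4 - 6)/(4 - 13) ≡ 17/10 mod 19. 10⁻¹ ≡ 2 (mod 19) since 10·2 = 20 ≡ 1, so λ ≡ 15.
  x = λ² - 13 - 4 = 225 - 17 ≡ 18; y = λ·(13 - 18) - 6 ≡ 14. → (18, 14)
4A = (18, 14).
Next 3B:
Repeated addition: build up to 3B.
2B: tangent at (13, 6): λ = (3·13² + 8)/(2·6) ≡ 2/12. 12⁻¹ ≡ 8 (mod 19), so λ ≡ 2·8 ≡ 16.
  x = λ² - 13 - 13 = 256 - 26 ≡ 2; y = λ·(13 - 2) - 6 ≡ 18. → (2, 18)
3B: (2, 18) + (13, 6). λ = (6 - 18)/(13 - 2) ≡ 7/11 mod 19. 11⁻¹ ≡ 7 (mod 19), so λ ≡ 11.
  x = λ² - 2 - 13 = 121 - 15 ≡ 11; y = λ·(2 - 11) - 18 ≡ 16. → (11, 16)
3B = (11, 16).
Finally 4A + 3B:
(18, 14) + (11, 16). λ = (16 - 14)/(11 - 18) ≡ 2/12 mod 19. 12⁻¹ ≡ 8 (mod 19) since 12·8 = 96 ≡ 1, so λ ≡ 16.
  x = λ² - 18 - 11 = 256 - 29 ≡ 18; y = λ·(18 - 18) - 14 ≡ 5. → (18, 5)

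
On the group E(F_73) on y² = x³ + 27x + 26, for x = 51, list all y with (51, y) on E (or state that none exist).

none

x³ + 27x + 26 = 134054 ≡ 26 (mod 73).
26 is a non-residue mod 73; no y exists.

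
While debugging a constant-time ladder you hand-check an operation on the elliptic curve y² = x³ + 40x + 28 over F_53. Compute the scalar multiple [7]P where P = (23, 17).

Double-and-add on 7 = (111)₂. Start with P = (23, 17) for the leading 1-bit.
double: tangent at (23, 17): λ = (3·23² + 40)/(2·17) ≡ 37/34. 34⁻¹ ≡ 39 (mod 53) since 34·39 = 1326 ≡ 1, so λ ≡ 37·39 ≡ 12.
  x = λ² - 23 - 23 = 144 - 46 ≡ 45; y = λ·(23 - 45) - 17 ≡ 37. → (45, 37)
add P: (45, 37) + (23, 17). λ = (17 - 37)/(23 - 45) ≡ 33/31 mod 53. 31⁻¹ ≡ 12 (mod 53), so λ ≡ 25.
  x = λ² - 45 - 23 = 625 - 68 ≡ 27; y = λ·(45 - 27) - 37 ≡ 42. → (27, 42)
double: tangent at (27, 42): λ = (3·27² + 40)/(2·42) ≡ 1/31. 31⁻¹ ≡ 12 (mod 53) since 31·12 = 372 ≡ 1, so λ ≡ 1·12 ≡ 12.
  x = λ² - 27 - 27 = 144 - 54 ≡ 37; y = λ·(27 - 37) - 42 ≡ 50. → (37, 50)
add P: (37, 50) + (23, 17). λ = (17 - 50)/(23 - 37) ≡ 20/39 mod 53. 39⁻¹ ≡ 34 (mod 53), so λ ≡ 44.
  x = λ² - 37 - 23 = 1936 - 60 ≡ 21; y = λ·(37 - 21) - 50 ≡ 18. → (21, 18)

(21, 18)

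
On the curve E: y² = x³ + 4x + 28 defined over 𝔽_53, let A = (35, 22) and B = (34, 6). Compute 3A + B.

(2, 16)

First 3A:
Repeated addition: build up to 3A.
2A: tangent at (35, 22): λ = (3·35² + 4)/(2·22) ≡ 22/44. 44⁻¹ ≡ 47 (mod 53), so λ ≡ 22·47 ≡ 27.
  x = λ² - 35 - 35 = 729 - 70 ≡ 23; y = λ·(35 - 23) - 22 ≡ 37. → (23, 37)
3A: (23, 37) + (35, 22). λ = (22 - 37)/(35 - 23) ≡ 38/12 mod 53. 12⁻¹ ≡ 31 (mod 53) since 12·31 = 372 ≡ 1, so λ ≡ 12.
  x = λ² - 23 - 35 = 144 - 58 ≡ 33; y = λ·(23 - 33) - 37 ≡ 2. → (33, 2)
3A = (33, 2).
Finally 3A + B:
(33, 2) + (34, 6). λ = (6 - 2)/(34 - 33) ≡ 4/1 mod 53. 1⁻¹ ≡ 1 (mod 53), so λ ≡ 4.
  x = λ² - 33 - 34 = 16 - 67 ≡ 2; y = λ·(33 - 2) - 2 ≡ 16. → (2, 16)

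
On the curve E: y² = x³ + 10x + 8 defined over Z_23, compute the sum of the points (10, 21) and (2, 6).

(12, 4)

(10, 21) + (2, 6). λ = (6 - 21)/(2 - 10) ≡ 8/15 mod 23. 15⁻¹ ≡ 20 (mod 23), so λ ≡ 22.
  x = λ² - 10 - 2 = 484 - 12 ≡ 12; y = λ·(10 - 12) - 21 ≡ 4. → (12, 4)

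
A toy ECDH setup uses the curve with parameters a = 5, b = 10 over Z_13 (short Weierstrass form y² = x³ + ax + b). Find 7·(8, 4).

(5, 2)

Write G = (8, 4).
Double-and-add on 7 = (111)₂. Start with G = (8, 4) for the leading 1-bit.
double: tangent at (8, 4): λ = (3·8² + 5)/(2·4) ≡ 2/8. 8⁻¹ ≡ 5 (mod 13) since 8·5 = 40 ≡ 1, so λ ≡ 2·5 ≡ 10.
  x = λ² - 8 - 8 = 100 - 16 ≡ 6; y = λ·(8 - 6) - 4 ≡ 3. → (6, 3)
add G: (6, 3) + (8, 4). λ = (4 - 3)/(8 - 6) ≡ 1/2 mod 13. 2⁻¹ ≡ 7 (mod 13), so λ ≡ 7.
  x = λ² - 6 - 8 = 49 - 14 ≡ 9; y = λ·(6 - 9) - 3 ≡ 2. → (9, 2)
double: tangent at (9, 2): λ = (3·9² + 5)/(2·2) ≡ 1/4. 4⁻¹ ≡ 10 (mod 13) since 4·10 = 40 ≡ 1, so λ ≡ 1·10 ≡ 10.
  x = λ² - 9 - 9 = 100 - 18 ≡ 4; y = λ·(9 - 4) - 2 ≡ 9. → (4, 9)
add G: (4, 9) + (8, 4). λ = (4 - 9)/(8 - 4) ≡ 8/4 mod 13. 4⁻¹ ≡ 10 (mod 13) since 4·10 = 40 ≡ 1, so λ ≡ 2.
  x = λ² - 4 - 8 = 4 - 12 ≡ 5; y = λ·(4 - 5) - 9 ≡ 2. → (5, 2)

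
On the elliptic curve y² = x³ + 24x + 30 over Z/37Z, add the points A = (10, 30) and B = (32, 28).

(21, 8)

(10, 30) + (32, 28). λ = (28 - 30)/(32 - 10) ≡ 35/22 mod 37. 22⁻¹ ≡ 32 (mod 37), so λ ≡ 10.
  x = λ² - 10 - 32 = 100 - 42 ≡ 21; y = λ·(10 - 21) - 30 ≡ 8. → (21, 8)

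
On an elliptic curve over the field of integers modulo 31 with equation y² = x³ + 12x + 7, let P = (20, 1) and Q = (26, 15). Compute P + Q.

(20, 1) + (26, 15). λ = (15 - 1)/(26 - 20) ≡ 14/6 mod 31. 6⁻¹ ≡ 26 (mod 31) since 6·26 = 156 ≡ 1, so λ ≡ 23.
  x = λ² - 20 - 26 = 529 - 46 ≡ 18; y = λ·(20 - 18) - 1 ≡ 14. → (18, 14)

(18, 14)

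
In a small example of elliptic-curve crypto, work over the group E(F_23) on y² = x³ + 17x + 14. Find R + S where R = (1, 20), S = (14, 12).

(16, 14)

(1, 20) + (14, 12). λ = (12 - 20)/(14 - 1) ≡ 15/13 mod 23. 13⁻¹ ≡ 16 (mod 23), so λ ≡ 10.
  x = λ² - 1 - 14 = 100 - 15 ≡ 16; y = λ·(1 - 16) - 20 ≡ 14. → (16, 14)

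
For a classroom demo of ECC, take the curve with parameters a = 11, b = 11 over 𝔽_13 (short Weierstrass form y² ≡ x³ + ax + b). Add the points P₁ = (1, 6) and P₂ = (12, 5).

(1, 6) + (12, 5). λ = (5 - 6)/(12 - 1) ≡ 12/11 mod 13. 11⁻¹ ≡ 6 (mod 13) since 11·6 = 66 ≡ 1, so λ ≡ 7.
  x = λ² - 1 - 12 = 49 - 13 ≡ 10; y = λ·(1 - 10) - 6 ≡ 9. → (10, 9)

(10, 9)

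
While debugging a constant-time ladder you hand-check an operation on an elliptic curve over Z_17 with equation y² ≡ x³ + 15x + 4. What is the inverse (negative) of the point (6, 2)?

-(6, 2) = (6, -2 mod 17) = (6, 15).

(6, 15)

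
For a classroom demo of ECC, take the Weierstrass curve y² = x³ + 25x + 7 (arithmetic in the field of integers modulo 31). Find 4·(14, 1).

(16, 16)

Write G = (14, 1).
Repeated addition: build up to 4G.
2G: tangent at (14, 1): λ = (3·14² + 25)/(2·1) ≡ 24/2. 2⁻¹ ≡ 16 (mod 31), so λ ≡ 24·16 ≡ 12.
  x = λ² - 14 - 14 = 144 - 28 ≡ 23; y = λ·(14 - 23) - 1 ≡ 15. → (23, 15)
3G: (23, 15) + (14, 1). λ = (1 - 15)/(14 - 23) ≡ 17/22 mod 31. 22⁻¹ ≡ 24 (mod 31) since 22·24 = 528 ≡ 1, so λ ≡ 5.
  x = λ² - 23 - 14 = 25 - 37 ≡ 19; y = λ·(23 - 19) - 15 ≡ 5. → (19, 5)
4G: (19, 5) + (14, 1). λ = (1 - 5)/(14 - 19) ≡ 27/26 mod 31. 26⁻¹ ≡ 6 (mod 31) since 26·6 = 156 ≡ 1, so λ ≡ 7.
  x = λ² - 19 - 14 = 49 - 33 ≡ 16; y = λ·(19 - 16) - 5 ≡ 16. → (16, 16)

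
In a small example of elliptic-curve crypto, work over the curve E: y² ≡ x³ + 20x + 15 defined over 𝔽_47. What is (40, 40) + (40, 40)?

tangent at (40, 40): λ = (3·40² + 20)/(2·40) ≡ 26/33. 33⁻¹ ≡ 10 (mod 47) since 33·10 = 330 ≡ 1, so λ ≡ 26·10 ≡ 25.
  x = λ² - 40 - 40 = 625 - 80 ≡ 28; y = λ·(40 - 28) - 40 ≡ 25. → (28, 25)

(28, 25)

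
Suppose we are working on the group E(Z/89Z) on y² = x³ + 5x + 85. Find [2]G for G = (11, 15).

tangent at (11, 15): λ = (3·11² + 5)/(2·15) ≡ 12/30. 30⁻¹ ≡ 3 (mod 89), so λ ≡ 12·3 ≡ 36.
  x = λ² - 11 - 11 = 1296 - 22 ≡ 28; y = λ·(11 - 28) - 15 ≡ 85. → (28, 85)

(28, 85)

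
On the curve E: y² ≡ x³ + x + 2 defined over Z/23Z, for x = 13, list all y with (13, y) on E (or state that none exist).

2, 21

x³ + 1x + 2 = 2212 ≡ 4 (mod 23).
Square roots of 4 mod 23: 2 and 21 (since 2² = 4 ≡ 4).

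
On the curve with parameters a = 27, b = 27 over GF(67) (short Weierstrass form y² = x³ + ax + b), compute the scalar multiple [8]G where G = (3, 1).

(1, 16)

Double-and-add on 8 = (1000)₂. Start with G = (3, 1) for the leading 1-bit.
double: tangent at (3, 1): λ = (3·3² + 27)/(2·1) ≡ 54/2. 2⁻¹ ≡ 34 (mod 67), so λ ≡ 54·34 ≡ 27.
  x = λ² - 3 - 3 = 729 - 6 ≡ 53; y = λ·(3 - 53) - 1 ≡ 56. → (53, 56)
double: tangent at (53, 56): λ = (3·53² + 27)/(2·56) ≡ 12/45. 45⁻¹ ≡ 3 (mod 67), so λ ≡ 12·3 ≡ 36.
  x = λ² - 53 - 53 = 1296 - 106 ≡ 51; y = λ·(53 - 51) - 56 ≡ 16. → (51, 16)
double: tangent at (51, 16): λ = (3·51² + 27)/(2·16) ≡ 58/32. 32⁻¹ ≡ 44 (mod 67) since 32·44 = 1408 ≡ 1, so λ ≡ 58·44 ≡ 6.
  x = λ² - 51 - 51 = 36 - 102 ≡ 1; y = λ·(51 - 1) - 16 ≡ 16. → (1, 16)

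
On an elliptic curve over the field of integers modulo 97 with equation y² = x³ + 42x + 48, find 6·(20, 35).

(7, 54)

Write P = (20, 35).
Repeated addition: build up to 6P.
2P: tangent at (20, 35): λ = (3·20² + 42)/(2·35) ≡ 78/70. 70⁻¹ ≡ 79 (mod 97), so λ ≡ 78·79 ≡ 51.
  x = λ² - 20 - 20 = 2601 - 40 ≡ 39; y = λ·(20 - 39) - 35 ≡ 63. → (39, 63)
3P: (39, 63) + (20, 35). λ = (35 - 63)/(20 - 39) ≡ 69/78 mod 97. 78⁻¹ ≡ 51 (mod 97) since 78·51 = 3978 ≡ 1, so λ ≡ 27.
  x = λ² - 39 - 20 = 729 - 59 ≡ 88; y = λ·(39 - 88) - 63 ≡ 69. → (88, 69)
4P: (88, 69) + (20, 35). λ = (35 - 69)/(20 - 88) ≡ 63/29 mod 97. 29⁻¹ ≡ 87 (mod 97) since 29·87 = 2523 ≡ 1, so λ ≡ 49.
  x = λ² - 88 - 20 = 2401 - 108 ≡ 62; y = λ·(88 - 62) - 69 ≡ 41. → (62, 41)
5P: (62, 41) + (20, 35). λ = (35 - 41)/(20 - 62) ≡ 91/55 mod 97. 55⁻¹ ≡ 30 (mod 97), so λ ≡ 14.
  x = λ² - 62 - 20 = 196 - 82 ≡ 17; y = λ·(62 - 17) - 41 ≡ 7. → (17, 7)
6P: (17, 7) + (20, 35). λ = (35 - 7)/(20 - 17) ≡ 28/3 mod 97. 3⁻¹ ≡ 65 (mod 97), so λ ≡ 74.
  x = λ² - 17 - 20 = 5476 - 37 ≡ 7; y = λ·(17 - 7) - 7 ≡ 54. → (7, 54)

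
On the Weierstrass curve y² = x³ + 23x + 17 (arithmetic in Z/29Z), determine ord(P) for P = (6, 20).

9

2P: tangent at (6, 20): λ = (3·6² + 23)/(2·20) ≡ 15/11. 11⁻¹ ≡ 8 (mod 29), so λ ≡ 15·8 ≡ 4.
  x = λ² - 6 - 6 = 16 - 12 ≡ 4; y = λ·(6 - 4) - 20 ≡ 17. → (4, 17)
3P: (4, 17) + (6, 20). λ = (20 - 17)/(6 - 4) ≡ 3/2 mod 29. 2⁻¹ ≡ 15 (mod 29), so λ ≡ 16.
  x = λ² - 4 - 6 = 256 - 10 ≡ 14; y = λ·(4 - 14) - 17 ≡ 26. → (14, 26)
4P: (14, 26) + (6, 20). λ = (20 - 26)/(6 - 14) ≡ 23/21 mod 29. 21⁻¹ ≡ 18 (mod 29) since 21·18 = 378 ≡ 1, so λ ≡ 8.
  x = λ² - 14 - 6 = 64 - 20 ≡ 15; y = λ·(14 - 15) - 26 ≡ 24. → (15, 24)
5P: (15, 24) + (6, 20). λ = (20 - 24)/(6 - 15) ≡ 25/20 mod 29. 20⁻¹ ≡ 16 (mod 29), so λ ≡ 23.
  x = λ² - 15 - 6 = 529 - 21 ≡ 15; y = λ·(15 - 15) - 24 ≡ 5. → (15, 5)
6P: (15, 5) + (6, 20). λ = (20 - 5)/(6 - 15) ≡ 15/20 mod 29. 20⁻¹ ≡ 16 (mod 29) since 20·16 = 320 ≡ 1, so λ ≡ 8.
  x = λ² - 15 - 6 = 64 - 21 ≡ 14; y = λ·(15 - 14) - 5 ≡ 3. → (14, 3)
7P: (14, 3) + (6, 20). λ = (20 - 3)/(6 - 14) ≡ 17/21 mod 29. 21⁻¹ ≡ 18 (mod 29) since 21·18 = 378 ≡ 1, so λ ≡ 16.
  x = λ² - 14 - 6 = 256 - 20 ≡ 4; y = λ·(14 - 4) - 3 ≡ 12. → (4, 12)
8P: (4, 12) + (6, 20). λ = (20 - 12)/(6 - 4) ≡ 8/2 mod 29. 2⁻¹ ≡ 15 (mod 29), so λ ≡ 4.
  x = λ² - 4 - 6 = 16 - 10 ≡ 6; y = λ·(4 - 6) - 12 ≡ 9. → (6, 9)
9P: (6, 9) + (6, 20): same x and y₁ ≡ -y₂, so the sum is O.
9P = O, so the order is 9.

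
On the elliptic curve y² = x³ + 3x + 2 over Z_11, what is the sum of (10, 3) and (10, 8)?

The two points share x = 10 and their y-coordinates satisfy 3 + 8 ≡ 0 (mod 11), so they are inverses. Their sum is O.

O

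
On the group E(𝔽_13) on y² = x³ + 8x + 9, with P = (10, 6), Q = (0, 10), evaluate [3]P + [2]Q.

(10, 6)

First 3P:
Repeated addition: build up to 3P.
2P: tangent at (10, 6): λ = (3·10² + 8)/(2·6) ≡ 9/12. 12⁻¹ ≡ 12 (mod 13), so λ ≡ 9·12 ≡ 4.
  x = λ² - 10 - 10 = 16 - 20 ≡ 9; y = λ·(10 - 9) - 6 ≡ 11. → (9, 11)
3P: (9, 11) + (10, 6). λ = (6 - 11)/(10 - 9) ≡ 8/1 mod 13. 1⁻¹ ≡ 1 (mod 13) since 1·1 = 1 ≡ 1, so λ ≡ 8.
  x = λ² - 9 - 10 = 64 - 19 ≡ 6; y = λ·(9 - 6) - 11 ≡ 0. → (6, 0)
3P = (6, 0).
Next 2Q:
Repeated addition: build up to 2Q.
2Q: tangent at (0, 10): λ = (3·0² + 8)/(2·10) ≡ 8/7. 7⁻¹ ≡ 2 (mod 13) since 7·2 = 14 ≡ 1, so λ ≡ 8·2 ≡ 3.
  x = λ² - 0 - 0 = 9 - 0 ≡ 9; y = λ·(0 - 9) - 10 ≡ 2. → (9, 2)
2Q = (9, 2).
Finally 3P + 2Q:
(6, 0) + (9, 2). λ = (2 - 0)/(9 - 6) ≡ 2/3 mod 13. 3⁻¹ ≡ 9 (mod 13), so λ ≡ 5.
  x = λ² - 6 - 9 = 25 - 15 ≡ 10; y = λ·(6 - 10) - 0 ≡ 6. → (10, 6)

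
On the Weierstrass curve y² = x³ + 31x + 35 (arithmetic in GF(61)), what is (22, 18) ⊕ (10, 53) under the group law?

(22, 18) + (10, 53). λ = (53 - 18)/(10 - 22) ≡ 35/49 mod 61. 49⁻¹ ≡ 5 (mod 61), so λ ≡ 53.
  x = λ² - 22 - 10 = 2809 - 32 ≡ 32; y = λ·(22 - 32) - 18 ≡ 1. → (32, 1)

(32, 1)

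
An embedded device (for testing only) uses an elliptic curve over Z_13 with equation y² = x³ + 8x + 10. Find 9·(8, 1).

(12, 1)

Write P = (8, 1).
Repeated addition: build up to 9P.
2P: tangent at (8, 1): λ = (3·8² + 8)/(2·1) ≡ 5/2. 2⁻¹ ≡ 7 (mod 13) since 2·7 = 14 ≡ 1, so λ ≡ 5·7 ≡ 9.
  x = λ² - 8 - 8 = 81 - 16 ≡ 0; y = λ·(8 - 0) - 1 ≡ 6. → (0, 6)
3P: (0, 6) + (8, 1). λ = (1 - 6)/(8 - 0) ≡ 8/8 mod 13. 8⁻¹ ≡ 5 (mod 13) since 8·5 = 40 ≡ 1, so λ ≡ 1.
  x = λ² - 0 - 8 = 1 - 8 ≡ 6; y = λ·(0 - 6) - 6 ≡ 1. → (6, 1)
4P: (6, 1) + (8, 1). λ = (1 - 1)/(8 - 6) ≡ 0/2 mod 13. 2⁻¹ ≡ 7 (mod 13) since 2·7 = 14 ≡ 1, so λ ≡ 0.
  x = λ² - 6 - 8 = 0 - 14 ≡ 12; y = λ·(6 - 12) - 1 ≡ 12. → (12, 12)
5P: (12, 12) + (8, 1). λ = (1 - 12)/(8 - 12) ≡ 2/9 mod 13. 9⁻¹ ≡ 3 (mod 13) since 9·3 = 27 ≡ 1, so λ ≡ 6.
  x = λ² - 12 - 8 = 36 - 20 ≡ 3; y = λ·(12 - 3) - 12 ≡ 3. → (3, 3)
6P: (3, 3) + (8, 1). λ = (1 - 3)/(8 - 3) ≡ 11/5 mod 13. 5⁻¹ ≡ 8 (mod 13), so λ ≡ 10.
  x = λ² - 3 - 8 = 100 - 11 ≡ 11; y = λ·(3 - 11) - 3 ≡ 8. → (11, 8)
7P: (11, 8) + (8, 1). λ = (1 - 8)/(8 - 11) ≡ 6/10 mod 13. 10⁻¹ ≡ 4 (mod 13), so λ ≡ 11.
  x = λ² - 11 - 8 = 121 - 19 ≡ 11; y = λ·(11 - 11) - 8 ≡ 5. → (11, 5)
8P: (11, 5) + (8, 1). λ = (1 - 5)/(8 - 11) ≡ 9/10 mod 13. 10⁻¹ ≡ 4 (mod 13) since 10·4 = 40 ≡ 1, so λ ≡ 10.
  x = λ² - 11 - 8 = 100 - 19 ≡ 3; y = λ·(11 - 3) - 5 ≡ 10. → (3, 10)
9P: (3, 10) + (8, 1). λ = (1 - 10)/(8 - 3) ≡ 4/5 mod 13. 5⁻¹ ≡ 8 (mod 13) since 5·8 = 40 ≡ 1, so λ ≡ 6.
  x = λ² - 3 - 8 = 36 - 11 ≡ 12; y = λ·(3 - 12) - 10 ≡ 1. → (12, 1)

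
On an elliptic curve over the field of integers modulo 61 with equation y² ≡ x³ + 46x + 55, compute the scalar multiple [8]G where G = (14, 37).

(45, 46)

Double-and-add on 8 = (1000)₂. Start with G = (14, 37) for the leading 1-bit.
double: tangent at (14, 37): λ = (3·14² + 46)/(2·37) ≡ 24/13. 13⁻¹ ≡ 47 (mod 61), so λ ≡ 24·47 ≡ 30.
  x = λ² - 14 - 14 = 900 - 28 ≡ 18; y = λ·(14 - 18) - 37 ≡ 26. → (18, 26)
double: tangent at (18, 26): λ = (3·18² + 46)/(2·26) ≡ 42/52. 52⁻¹ ≡ 27 (mod 61) since 52·27 = 1404 ≡ 1, so λ ≡ 42·27 ≡ 36.
  x = λ² - 18 - 18 = 1296 - 36 ≡ 40; y = λ·(18 - 40) - 26 ≡ 36. → (40, 36)
double: tangent at (40, 36): λ = (3·40² + 46)/(2·36) ≡ 27/11. 11⁻¹ ≡ 50 (mod 61), so λ ≡ 27·50 ≡ 8.
  x = λ² - 40 - 40 = 64 - 80 ≡ 45; y = λ·(40 - 45) - 36 ≡ 46. → (45, 46)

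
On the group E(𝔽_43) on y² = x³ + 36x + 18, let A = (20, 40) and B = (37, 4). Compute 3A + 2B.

(8, 1)

First 3A:
Repeated addition: build up to 3A.
2A: tangent at (20, 40): λ = (3·20² + 36)/(2·40) ≡ 32/37. 37⁻¹ ≡ 7 (mod 43) since 37·7 = 259 ≡ 1, so λ ≡ 32·7 ≡ 9.
  x = λ² - 20 - 20 = 81 - 40 ≡ 41; y = λ·(20 - 41) - 40 ≡ 29. → (41, 29)
3A: (41, 29) + (20, 40). λ = (40 - 29)/(20 - 41) ≡ 11/22 mod 43. 22⁻¹ ≡ 2 (mod 43), so λ ≡ 22.
  x = λ² - 41 - 20 = 484 - 61 ≡ 36; y = λ·(41 - 36) - 29 ≡ 38. → (36, 38)
3A = (36, 38).
Next 2B:
Repeated addition: build up to 2B.
2B: tangent at (37, 4): λ = (3·37² + 36)/(2·4) ≡ 15/8. 8⁻¹ ≡ 27 (mod 43) since 8·27 = 216 ≡ 1, so λ ≡ 15·27 ≡ 18.
  x = λ² - 37 - 37 = 324 - 74 ≡ 35; y = λ·(37 - 35) - 4 ≡ 32. → (35, 32)
2B = (35, 32).
Finally 3A + 2B:
(36, 38) + (35, 32). λ = (32 - 38)/(35 - 36) ≡ 37/42 mod 43. 42⁻¹ ≡ 42 (mod 43) since 42·42 = 1764 ≡ 1, so λ ≡ 6.
  x = λ² - 36 - 35 = 36 - 71 ≡ 8; y = λ·(36 - 8) - 38 ≡ 1. → (8, 1)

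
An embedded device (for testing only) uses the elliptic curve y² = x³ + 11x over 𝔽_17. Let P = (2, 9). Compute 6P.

Double-and-add on 6 = (110)₂. Start with P = (2, 9) for the leading 1-bit.
double: tangent at (2, 9): λ = (3·2² + 11)/(2·9) ≡ 6/1. 1⁻¹ ≡ 1 (mod 17) since 1·1 = 1 ≡ 1, so λ ≡ 6·1 ≡ 6.
  x = λ² - 2 - 2 = 36 - 4 ≡ 15; y = λ·(2 - 15) - 9 ≡ 15. → (15, 15)
add P: (15, 15) + (2, 9). λ = (9 - 15)/(2 - 15) ≡ 11/4 mod 17. 4⁻¹ ≡ 13 (mod 17), so λ ≡ 7.
  x = λ² - 15 - 2 = 49 - 17 ≡ 15; y = λ·(15 - 15) - 15 ≡ 2. → (15, 2)
double: tangent at (15, 2): λ = (3·15² + 11)/(2·2) ≡ 6/4. 4⁻¹ ≡ 13 (mod 17), so λ ≡ 6·13 ≡ 10.
  x = λ² - 15 - 15 = 100 - 30 ≡ 2; y = λ·(15 - 2) - 2 ≡ 9. → (2, 9)

(2, 9)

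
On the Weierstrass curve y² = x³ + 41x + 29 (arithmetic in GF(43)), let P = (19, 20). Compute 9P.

(35, 7)

Repeated addition: build up to 9P.
2P: tangent at (19, 20): λ = (3·19² + 41)/(2·20) ≡ 6/40. 40⁻¹ ≡ 14 (mod 43) since 40·14 = 560 ≡ 1, so λ ≡ 6·14 ≡ 41.
  x = λ² - 19 - 19 = 1681 - 38 ≡ 9; y = λ·(19 - 9) - 20 ≡ 3. → (9, 3)
3P: (9, 3) + (19, 20). λ = (20 - 3)/(19 - 9) ≡ 17/10 mod 43. 10⁻¹ ≡ 13 (mod 43), so λ ≡ 6.
  x = λ² - 9 - 19 = 36 - 28 ≡ 8; y = λ·(9 - 8) - 3 ≡ 3. → (8, 3)
4P: (8, 3) + (19, 20). λ = (20 - 3)/(19 - 8) ≡ 17/11 mod 43. 11⁻¹ ≡ 4 (mod 43), so λ ≡ 25.
  x = λ² - 8 - 19 = 625 - 27 ≡ 39; y = λ·(8 - 39) - 3 ≡ 39. → (39, 39)
5P: (39, 39) + (19, 20). λ = (20 - 39)/(19 - 39) ≡ 24/23 mod 43. 23⁻¹ ≡ 15 (mod 43), so λ ≡ 16.
  x = λ² - 39 - 19 = 256 - 58 ≡ 26; y = λ·(39 - 26) - 39 ≡ 40. → (26, 40)
6P: (26, 40) + (19, 20). λ = (20 - 40)/(19 - 26) ≡ 23/36 mod 43. 36⁻¹ ≡ 6 (mod 43) since 36·6 = 216 ≡ 1, so λ ≡ 9.
  x = λ² - 26 - 19 = 81 - 45 ≡ 36; y = λ·(26 - 36) - 40 ≡ 42. → (36, 42)
7P: (36, 42) + (19, 20). λ = (20 - 42)/(19 - 36) ≡ 21/26 mod 43. 26⁻¹ ≡ 5 (mod 43) since 26·5 = 130 ≡ 1, so λ ≡ 19.
  x = λ² - 36 - 19 = 361 - 55 ≡ 5; y = λ·(36 - 5) - 42 ≡ 31. → (5, 31)
8P: (5, 31) + (19, 20). λ = (20 - 31)/(19 - 5) ≡ 32/14 mod 43. 14⁻¹ ≡ 40 (mod 43) since 14·40 = 560 ≡ 1, so λ ≡ 33.
  x = λ² - 5 - 19 = 1089 - 24 ≡ 33; y = λ·(5 - 33) - 31 ≡ 34. → (33, 34)
9P: (33, 34) + (19, 20). λ = (20 - 34)/(19 - 33) ≡ 29/29 mod 43. 29⁻¹ ≡ 3 (mod 43), so λ ≡ 1.
  x = λ² - 33 - 19 = 1 - 52 ≡ 35; y = λ·(33 - 35) - 34 ≡ 7. → (35, 7)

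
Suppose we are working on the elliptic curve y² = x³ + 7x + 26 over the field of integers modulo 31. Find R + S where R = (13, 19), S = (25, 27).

(21, 17)

(13, 19) + (25, 27). λ = (27 - 19)/(25 - 13) ≡ 8/12 mod 31. 12⁻¹ ≡ 13 (mod 31), so λ ≡ 11.
  x = λ² - 13 - 25 = 121 - 38 ≡ 21; y = λ·(13 - 21) - 19 ≡ 17. → (21, 17)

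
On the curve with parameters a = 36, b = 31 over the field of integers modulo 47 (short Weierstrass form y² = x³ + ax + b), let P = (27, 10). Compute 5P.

Double-and-add on 5 = (101)₂. Start with P = (27, 10) for the leading 1-bit.
double: tangent at (27, 10): λ = (3·27² + 36)/(2·10) ≡ 14/20. 20⁻¹ ≡ 40 (mod 47) since 20·40 = 800 ≡ 1, so λ ≡ 14·40 ≡ 43.
  x = λ² - 27 - 27 = 1849 - 54 ≡ 9; y = λ·(27 - 9) - 10 ≡ 12. → (9, 12)
double: tangent at (9, 12): λ = (3·9² + 36)/(2·12) ≡ 44/24. 24⁻¹ ≡ 2 (mod 47), so λ ≡ 44·2 ≡ 41.
  x = λ² - 9 - 9 = 1681 - 18 ≡ 18; y = λ·(9 - 18) - 12 ≡ 42. → (18, 42)
add P: (18, 42) + (27, 10). λ = (10 - 42)/(27 - 18) ≡ 15/9 mod 47. 9⁻¹ ≡ 21 (mod 47), so λ ≡ 33.
  x = λ² - 18 - 27 = 1089 - 45 ≡ 10; y = λ·(18 - 10) - 42 ≡ 34. → (10, 34)

(10, 34)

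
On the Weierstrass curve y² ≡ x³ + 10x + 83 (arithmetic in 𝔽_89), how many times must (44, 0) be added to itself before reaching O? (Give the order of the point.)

2

2P: (44, 0) + (44, 0): same x and y₁ ≡ -y₂, so the sum is O.
2P = O, so the order is 2.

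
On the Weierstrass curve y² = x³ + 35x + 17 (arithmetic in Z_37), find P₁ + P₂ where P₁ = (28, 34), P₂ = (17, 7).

(28, 34) + (17, 7). λ = (7 - 34)/(17 - 28) ≡ 10/26 mod 37. 26⁻¹ ≡ 10 (mod 37), so λ ≡ 26.
  x = λ² - 28 - 17 = 676 - 45 ≡ 2; y = λ·(28 - 2) - 34 ≡ 13. → (2, 13)

(2, 13)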